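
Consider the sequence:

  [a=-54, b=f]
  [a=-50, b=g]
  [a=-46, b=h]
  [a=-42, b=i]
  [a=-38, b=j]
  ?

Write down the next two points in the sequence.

[a=-34, b=k], [a=-30, b=l]

A — +4 each step: -54, -50, -46, -42, -38 → -34 → -30.
B goes f, g, h, i, j → k → l (letters move forward 1 place in the alphabet).
So the next two points are [a=-34, b=k] and [a=-30, b=l].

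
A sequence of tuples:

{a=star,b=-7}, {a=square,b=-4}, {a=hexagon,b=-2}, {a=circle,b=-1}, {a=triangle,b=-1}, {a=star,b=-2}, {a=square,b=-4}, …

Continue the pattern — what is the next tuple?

{a=hexagon,b=-7}

A: repeats star → square → hexagon → circle → triangle, so star, square, hexagon, circle, triangle, star, square → hexagon.
B goes -7, -4, -2, -1, -1, -2, -4 → -7 (differences are 3, 2, 1, … (decreasing by 1 each time)).
Putting it together: {a=hexagon,b=-7}.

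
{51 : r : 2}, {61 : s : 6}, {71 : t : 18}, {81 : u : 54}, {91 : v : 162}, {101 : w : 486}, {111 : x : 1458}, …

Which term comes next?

For the first part, +10 each step: 51, 61, 71, 81, 91, 101, 111 → 121.
Letter: r, s, t, u, v, w, x → y (letters move forward 1 place in the alphabet).
Third part: ×3 each step; 2, 6, 18, 54, 162, 486, 1458 → 4374.
Combining the parts gives {121 : y : 4374}.

{121 : y : 4374}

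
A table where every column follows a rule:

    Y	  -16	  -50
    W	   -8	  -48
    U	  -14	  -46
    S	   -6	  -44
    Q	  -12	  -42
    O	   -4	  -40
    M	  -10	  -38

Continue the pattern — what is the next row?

K  -2  -36

Letter goes Y, W, U, S, Q, O, M → K (letters move back 2 places in the alphabet).
Second component: alternating steps +8, −6, +8, −6, …, so -16, -8, -14, -6, -12, -4, -10 → -2.
For the third component, +2 each step: -50, -48, -46, -44, -42, -40, -38 → -36.
Combining the parts gives K  -2  -36.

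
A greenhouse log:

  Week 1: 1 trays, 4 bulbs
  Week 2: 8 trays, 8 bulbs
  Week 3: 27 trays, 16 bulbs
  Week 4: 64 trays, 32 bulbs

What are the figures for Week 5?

For the trays, perfect cubes: 1³, 2³, 3³, …: 1, 8, 27, 64 → 125.
Bulbs: ×2 each step; 4, 8, 16, 32 → 64.
So the next line is 125 trays, 64 bulbs.

125 trays, 64 bulbs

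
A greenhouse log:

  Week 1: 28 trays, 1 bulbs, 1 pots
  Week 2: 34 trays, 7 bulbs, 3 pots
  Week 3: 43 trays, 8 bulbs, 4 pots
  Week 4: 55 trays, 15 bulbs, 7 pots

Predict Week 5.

70 trays, 23 bulbs, 11 pots

Trays: differences are 6, 9, 12, … (increasing by 3 each time); 28, 34, 43, 55 → 70.
Bulbs — each term is the sum of the two before it: 1, 7, 8, 15 → 23.
Pots goes 1, 3, 4, 7 → 11 (each term is the sum of the two before it).
So the next row is 70 trays, 23 bulbs, 11 pots.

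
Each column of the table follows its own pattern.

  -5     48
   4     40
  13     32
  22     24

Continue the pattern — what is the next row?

31  16

First component goes -5, 4, 13, 22 → 31 (+9 each step).
Second component: −8 each step; 48, 40, 32, 24 → 16.
Putting it together: 31  16.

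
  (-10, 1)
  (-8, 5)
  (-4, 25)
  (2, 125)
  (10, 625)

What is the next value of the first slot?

First slot goes -10, -8, -4, 2, 10 → 20 (differences are 2, 4, 6, … (increasing by 2 each time)).

20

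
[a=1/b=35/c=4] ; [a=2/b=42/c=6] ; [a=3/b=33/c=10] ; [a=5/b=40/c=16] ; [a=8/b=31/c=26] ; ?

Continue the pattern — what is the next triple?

[a=13/b=38/c=42]

A goes 1, 2, 3, 5, 8 → 13 (each term is the sum of the two before it).
B: alternating steps +7, −9, +7, −9, …, so 35, 42, 33, 40, 31 → 38.
C: 4, 6, 10, 16, 26 → 42 (each term is the sum of the two before it).
Putting it together: [a=13/b=38/c=42].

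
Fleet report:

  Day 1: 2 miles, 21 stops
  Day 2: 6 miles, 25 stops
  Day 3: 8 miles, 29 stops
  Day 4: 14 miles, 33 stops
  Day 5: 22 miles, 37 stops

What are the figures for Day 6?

Miles goes 2, 6, 8, 14, 22 → 36 (each term is the sum of the two before it).
Stops goes 21, 25, 29, 33, 37 → 41 (+4 each step).
So the next line is 36 miles, 41 stops.

36 miles, 41 stops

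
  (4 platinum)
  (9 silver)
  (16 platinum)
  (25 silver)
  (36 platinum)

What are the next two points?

(49 silver), (64 platinum)

First slot: perfect squares: 2², 3², 4², …, so 4, 9, 16, 25, 36 → 49 → 64.
Metal: alternates platinum ↔ silver; platinum, silver, platinum, silver, platinum → silver → platinum.
So the next two points are (49 silver) and (64 platinum).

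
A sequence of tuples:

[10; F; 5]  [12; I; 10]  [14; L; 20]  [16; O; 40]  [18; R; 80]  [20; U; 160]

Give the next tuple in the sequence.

For the first part, +2 each step: 10, 12, 14, 16, 18, 20 → 22.
Letter: letters move forward 3 places in the alphabet, so F, I, L, O, R, U → X.
For the third part, ×2 each step: 5, 10, 20, 40, 80, 160 → 320.
Combining the parts gives [22; X; 320].

[22; X; 320]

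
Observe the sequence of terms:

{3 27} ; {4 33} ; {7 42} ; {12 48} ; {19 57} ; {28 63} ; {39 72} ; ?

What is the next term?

{52 78}

First entry — differences are 1, 3, 5, … (increasing by 2 each time): 3, 4, 7, 12, 19, 28, 39 → 52.
For the second entry, alternating steps +6, +9, +6, +9, …: 27, 33, 42, 48, 57, 63, 72 → 78.
Putting it together: {52 78}.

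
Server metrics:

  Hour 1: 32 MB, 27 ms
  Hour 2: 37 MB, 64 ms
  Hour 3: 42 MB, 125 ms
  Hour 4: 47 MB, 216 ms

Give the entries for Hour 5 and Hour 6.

52 MB, 343 ms; 57 MB, 512 ms

MB: +5 each step; 32, 37, 42, 47 → 52 → 57.
For the ms, perfect cubes: 3³, 4³, 5³, …: 27, 64, 125, 216 → 343 → 512.
So the next two lines are 52 MB, 343 ms and 57 MB, 512 ms.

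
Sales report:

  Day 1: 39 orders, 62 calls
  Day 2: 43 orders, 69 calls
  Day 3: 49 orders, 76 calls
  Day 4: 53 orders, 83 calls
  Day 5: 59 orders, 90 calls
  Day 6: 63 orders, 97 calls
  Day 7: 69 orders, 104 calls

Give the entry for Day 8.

Orders: alternating steps +4, +6, +4, +6, …; 39, 43, 49, 53, 59, 63, 69 → 73.
Calls: +7 each step; 62, 69, 76, 83, 90, 97, 104 → 111.
So the next record is 73 orders, 111 calls.

73 orders, 111 calls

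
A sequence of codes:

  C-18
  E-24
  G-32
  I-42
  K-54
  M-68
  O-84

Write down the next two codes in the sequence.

Letter — letters move forward 2 places in the alphabet: C, E, G, I, K, M, O → Q → S.
Second component — differences are 6, 8, 10, … (increasing by 2 each time): 18, 24, 32, 42, 54, 68, 84 → 102 → 122.
So the next two codes are Q-102 and S-122.

Q-102 then S-122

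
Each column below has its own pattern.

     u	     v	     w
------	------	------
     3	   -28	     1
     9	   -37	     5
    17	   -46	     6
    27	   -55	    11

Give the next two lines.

39  -64  17; 53  -73  28

Column u — differences are 6, 8, 10, … (increasing by 2 each time): 3, 9, 17, 27 → 39 → 53.
Column v goes -28, -37, -46, -55 → -64 → -73 (−9 each step).
Column w goes 1, 5, 6, 11 → 17 → 28 (each term is the sum of the two before it).
Putting the parts together: 39  -64  17 and then 53  -73  28.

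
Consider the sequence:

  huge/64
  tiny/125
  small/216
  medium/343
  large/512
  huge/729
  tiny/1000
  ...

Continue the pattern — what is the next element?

Size: huge, tiny, small, medium, large, huge, tiny → small (repeats huge → tiny → small → medium → large).
Second entry — perfect cubes: 4³, 5³, 6³, …: 64, 125, 216, 343, 512, 729, 1000 → 1331.
Putting it together: small/1331.

small/1331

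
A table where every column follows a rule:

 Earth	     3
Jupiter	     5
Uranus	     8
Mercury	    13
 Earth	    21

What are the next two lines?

Jupiter  34; Uranus  55

Planet goes Earth, Jupiter, Uranus, Mercury, Earth → Jupiter → Uranus (repeats Earth → Jupiter → Uranus → Mercury).
Second component — each term is the sum of the two before it: 3, 5, 8, 13, 21 → 34 → 55.
Putting the parts together: Jupiter  34 and then Uranus  55.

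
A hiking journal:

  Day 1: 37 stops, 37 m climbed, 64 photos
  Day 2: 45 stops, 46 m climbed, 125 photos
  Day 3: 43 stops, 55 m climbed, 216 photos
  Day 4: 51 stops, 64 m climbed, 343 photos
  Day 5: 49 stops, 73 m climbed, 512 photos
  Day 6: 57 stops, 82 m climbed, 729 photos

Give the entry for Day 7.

Stops: alternating steps +8, −2, +8, −2, …, so 37, 45, 43, 51, 49, 57 → 55.
For the m climbed, +9 each step: 37, 46, 55, 64, 73, 82 → 91.
Photos: perfect cubes: 4³, 5³, 6³, …; 64, 125, 216, 343, 512, 729 → 1000.
So the next record is 55 stops, 91 m climbed, 1000 photos.

55 stops, 91 m climbed, 1000 photos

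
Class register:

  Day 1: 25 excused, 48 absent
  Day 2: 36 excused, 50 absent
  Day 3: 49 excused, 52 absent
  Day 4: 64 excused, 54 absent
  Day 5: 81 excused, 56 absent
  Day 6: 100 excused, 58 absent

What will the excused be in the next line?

Excused: 25, 36, 49, 64, 81, 100 → 121 (perfect squares: 5², 6², 7², …).

121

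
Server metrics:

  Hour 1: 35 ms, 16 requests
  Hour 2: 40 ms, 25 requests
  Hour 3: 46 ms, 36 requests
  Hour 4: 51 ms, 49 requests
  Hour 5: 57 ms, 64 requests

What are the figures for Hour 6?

Ms: alternating steps +5, +6, +5, +6, …; 35, 40, 46, 51, 57 → 62.
Requests: 16, 25, 36, 49, 64 → 81 (perfect squares: 4², 5², 6², …).
Combining the parts gives 62 ms, 81 requests.

62 ms, 81 requests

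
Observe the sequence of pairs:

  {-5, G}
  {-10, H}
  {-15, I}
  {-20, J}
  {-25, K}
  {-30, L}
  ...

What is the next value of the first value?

-35

First value: −5 each step, so -5, -10, -15, -20, -25, -30 → -35.
For the letter, letters move forward 1 place in the alphabet: G, H, I, J, K, L → M.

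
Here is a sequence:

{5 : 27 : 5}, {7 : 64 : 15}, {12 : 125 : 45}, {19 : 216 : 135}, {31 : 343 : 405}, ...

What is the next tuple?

First part: 5, 7, 12, 19, 31 → 50 (each term is the sum of the two before it).
Second part: 27, 64, 125, 216, 343 → 512 (perfect cubes: 3³, 4³, 5³, …).
Third part: ×3 each step, so 5, 15, 45, 135, 405 → 1215.
Combining the parts gives {50 : 512 : 1215}.

{50 : 512 : 1215}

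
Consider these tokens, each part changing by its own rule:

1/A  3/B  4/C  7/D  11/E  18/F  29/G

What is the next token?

47/H

First component: 1, 3, 4, 7, 11, 18, 29 → 47 (each term is the sum of the two before it).
For the letter, letters move forward 1 place in the alphabet: A, B, C, D, E, F, G → H.
Combining the parts gives 47/H.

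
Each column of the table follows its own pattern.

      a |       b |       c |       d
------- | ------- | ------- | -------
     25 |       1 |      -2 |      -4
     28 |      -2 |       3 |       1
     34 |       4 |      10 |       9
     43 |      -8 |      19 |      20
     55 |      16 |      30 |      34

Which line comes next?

70  -32  43  51

Column a: 25, 28, 34, 43, 55 → 70 (differences are 3, 6, 9, … (increasing by 3 each time)).
Column b: ×(-2) each step; 1, -2, 4, -8, 16 → -32.
Column c: differences are 5, 7, 9, … (increasing by 2 each time); -2, 3, 10, 19, 30 → 43.
For the column d, differences are 5, 8, 11, … (increasing by 3 each time): -4, 1, 9, 20, 34 → 51.
So the next line is 70  -32  43  51.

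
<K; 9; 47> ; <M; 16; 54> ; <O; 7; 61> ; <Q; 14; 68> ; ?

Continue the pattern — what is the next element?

<S; 5; 75>

For the letter, letters move forward 2 places in the alphabet: K, M, O, Q → S.
Second value: alternating steps +7, −9, +7, −9, …, so 9, 16, 7, 14 → 5.
Third value: +7 each step; 47, 54, 61, 68 → 75.
Putting it together: <S; 5; 75>.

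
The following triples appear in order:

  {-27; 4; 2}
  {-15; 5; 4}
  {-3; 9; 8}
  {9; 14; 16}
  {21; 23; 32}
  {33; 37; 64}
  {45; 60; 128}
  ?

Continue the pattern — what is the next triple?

{57; 97; 256}

For the first coordinate, +12 each step: -27, -15, -3, 9, 21, 33, 45 → 57.
For the second coordinate, each term is the sum of the two before it: 4, 5, 9, 14, 23, 37, 60 → 97.
Third coordinate: ×2 each step, so 2, 4, 8, 16, 32, 64, 128 → 256.
Putting it together: {57; 97; 256}.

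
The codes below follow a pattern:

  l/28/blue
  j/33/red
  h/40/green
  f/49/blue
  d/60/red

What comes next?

Letter — letters move back 2 places in the alphabet: l, j, h, f, d → b.
Second component: differences are 5, 7, 9, … (increasing by 2 each time), so 28, 33, 40, 49, 60 → 73.
Colour: blue, red, green, blue, red → green (repeats blue → red → green).
So the next code is b/73/green.

b/73/green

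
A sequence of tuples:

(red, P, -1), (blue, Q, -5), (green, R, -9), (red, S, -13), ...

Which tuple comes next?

Colour: repeats red → blue → green, so red, blue, green, red → blue.
Letter: letters move forward 1 place in the alphabet; P, Q, R, S → T.
Third part goes -1, -5, -9, -13 → -17 (−4 each step).
Combining the parts gives (blue, T, -17).

(blue, T, -17)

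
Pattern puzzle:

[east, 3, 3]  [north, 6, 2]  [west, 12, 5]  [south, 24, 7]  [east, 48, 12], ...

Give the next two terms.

Direction: repeats east → north → west → south, so east, north, west, south, east → north → west.
For the second component, ×2 each step: 3, 6, 12, 24, 48 → 96 → 192.
For the third component, each term is the sum of the two before it: 3, 2, 5, 7, 12 → 19 → 31.
Putting the parts together: [north, 96, 19] and then [west, 192, 31].

[north, 96, 19], [west, 192, 31]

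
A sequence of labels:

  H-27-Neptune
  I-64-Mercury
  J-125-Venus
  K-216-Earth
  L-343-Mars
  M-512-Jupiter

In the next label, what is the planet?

Planet: Neptune, Mercury, Venus, Earth, Mars, Jupiter → Saturn (runs through the planets Mercury→Neptune).

Saturn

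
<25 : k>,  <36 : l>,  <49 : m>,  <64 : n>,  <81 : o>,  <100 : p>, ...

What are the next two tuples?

For the first coordinate, perfect squares: 5², 6², 7², …: 25, 36, 49, 64, 81, 100 → 121 → 144.
Letter — letters move forward 1 place in the alphabet: k, l, m, n, o, p → q → r.
So the next two tuples are <121 : q> and <144 : r>.

<121 : q>, <144 : r>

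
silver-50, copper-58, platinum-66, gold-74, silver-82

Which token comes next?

copper-90

Metal: repeats silver → copper → platinum → gold, so silver, copper, platinum, gold, silver → copper.
Second component: +8 each step, so 50, 58, 66, 74, 82 → 90.
Combining the parts gives copper-90.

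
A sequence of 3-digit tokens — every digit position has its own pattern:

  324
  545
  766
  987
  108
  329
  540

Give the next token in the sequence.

First digit: +2 each step, mod 10; 3, 5, 7, 9, 1, 3, 5 → 7.
For the second digit, +2 each step, mod 10: 2, 4, 6, 8, 0, 2, 4 → 6.
For the third digit, +1 each step, mod 10: 4, 5, 6, 7, 8, 9, 0 → 1.
So the next token is 761.

761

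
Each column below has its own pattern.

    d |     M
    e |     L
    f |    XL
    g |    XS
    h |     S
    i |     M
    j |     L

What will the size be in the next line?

Letter: letters move forward 1 place in the alphabet; d, e, f, g, h, i, j → k.
Size: repeats M → L → XL → XS → S; M, L, XL, XS, S, M, L → XL.

XL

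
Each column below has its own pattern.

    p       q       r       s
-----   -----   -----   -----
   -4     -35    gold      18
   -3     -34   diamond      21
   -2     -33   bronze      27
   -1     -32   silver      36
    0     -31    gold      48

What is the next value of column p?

For the column p, +1 each step: -4, -3, -2, -1, 0 → 1.

1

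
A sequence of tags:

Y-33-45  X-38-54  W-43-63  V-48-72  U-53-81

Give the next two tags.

T-58-90, S-63-99

Letter goes Y, X, W, V, U → T → S (letters move back 1 place in the alphabet).
Second component goes 33, 38, 43, 48, 53 → 58 → 63 (+5 each step).
Third component — +9 each step: 45, 54, 63, 72, 81 → 90 → 99.
So the next two tags are T-58-90 and S-63-99.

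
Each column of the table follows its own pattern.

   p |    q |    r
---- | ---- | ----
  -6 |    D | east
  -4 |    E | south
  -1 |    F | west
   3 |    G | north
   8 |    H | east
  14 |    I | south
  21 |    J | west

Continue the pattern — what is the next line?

Column p goes -6, -4, -1, 3, 8, 14, 21 → 29 (differences are 2, 3, 4, … (increasing by 1 each time)).
Column q: D, E, F, G, H, I, J → K (letters move forward 1 place in the alphabet).
Column r: repeats east → south → west → north, so east, south, west, north, east, south, west → north.
Combining the parts gives 29  K  north.

29  K  north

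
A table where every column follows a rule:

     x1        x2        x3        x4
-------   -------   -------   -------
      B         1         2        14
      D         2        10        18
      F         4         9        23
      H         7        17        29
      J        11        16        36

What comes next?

Column x1 goes B, D, F, H, J → L (letters move forward 2 places in the alphabet).
For the column x2, differences are 1, 2, 3, … (increasing by 1 each time): 1, 2, 4, 7, 11 → 16.
Column x3: alternating steps +8, −1, +8, −1, …; 2, 10, 9, 17, 16 → 24.
Column x4: differences are 4, 5, 6, … (increasing by 1 each time); 14, 18, 23, 29, 36 → 44.
Putting it together: L  16  24  44.

L  16  24  44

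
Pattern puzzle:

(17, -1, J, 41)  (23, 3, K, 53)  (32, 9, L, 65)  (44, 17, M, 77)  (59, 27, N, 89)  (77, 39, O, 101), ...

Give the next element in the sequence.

(98, 53, P, 113)

First entry: 17, 23, 32, 44, 59, 77 → 98 (differences are 6, 9, 12, … (increasing by 3 each time)).
Second entry — differences are 4, 6, 8, … (increasing by 2 each time): -1, 3, 9, 17, 27, 39 → 53.
Letter — letters move forward 1 place in the alphabet: J, K, L, M, N, O → P.
Fourth entry — +12 each step: 41, 53, 65, 77, 89, 101 → 113.
Combining the parts gives (98, 53, P, 113).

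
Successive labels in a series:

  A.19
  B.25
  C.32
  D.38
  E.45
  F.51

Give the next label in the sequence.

Letter: A, B, C, D, E, F → G (letters move forward 1 place in the alphabet).
Second component: alternating steps +6, +7, +6, +7, …; 19, 25, 32, 38, 45, 51 → 58.
Putting it together: G.58.

G.58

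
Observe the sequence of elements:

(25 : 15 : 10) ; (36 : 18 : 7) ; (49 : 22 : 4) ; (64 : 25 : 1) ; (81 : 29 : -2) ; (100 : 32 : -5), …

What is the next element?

(121 : 36 : -8)

First entry: 25, 36, 49, 64, 81, 100 → 121 (perfect squares: 5², 6², 7², …).
Second entry: 15, 18, 22, 25, 29, 32 → 36 (alternating steps +3, +4, +3, +4, …).
Third entry goes 10, 7, 4, 1, -2, -5 → -8 (−3 each step).
Putting it together: (121 : 36 : -8).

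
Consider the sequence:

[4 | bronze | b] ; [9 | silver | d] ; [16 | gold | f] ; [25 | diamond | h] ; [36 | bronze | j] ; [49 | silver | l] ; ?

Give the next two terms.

First entry — perfect squares: 2², 3², 4², …: 4, 9, 16, 25, 36, 49 → 64 → 81.
For the rank, repeats bronze → silver → gold → diamond: bronze, silver, gold, diamond, bronze, silver → gold → diamond.
For the letter, letters move forward 2 places in the alphabet: b, d, f, h, j, l → n → p.
So the next two terms are [64 | gold | n] and [81 | diamond | p].

[64 | gold | n], [81 | diamond | p]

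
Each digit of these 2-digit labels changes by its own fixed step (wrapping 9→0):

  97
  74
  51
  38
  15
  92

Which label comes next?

First digit: −2 each step, mod 10, so 9, 7, 5, 3, 1, 9 → 7.
Second digit — −3 each step, mod 10: 7, 4, 1, 8, 5, 2 → 9.
So the next label is 79.

79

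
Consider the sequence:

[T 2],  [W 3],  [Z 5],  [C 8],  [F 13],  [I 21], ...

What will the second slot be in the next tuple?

34

Second slot — each term is the sum of the two before it: 2, 3, 5, 8, 13, 21 → 34.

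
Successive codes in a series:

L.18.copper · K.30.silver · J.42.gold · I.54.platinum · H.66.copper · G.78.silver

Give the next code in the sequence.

Letter goes L, K, J, I, H, G → F (letters move back 1 place in the alphabet).
Second component: 18, 30, 42, 54, 66, 78 → 90 (+12 each step).
Metal: repeats copper → silver → gold → platinum; copper, silver, gold, platinum, copper, silver → gold.
Combining the parts gives F.90.gold.

F.90.gold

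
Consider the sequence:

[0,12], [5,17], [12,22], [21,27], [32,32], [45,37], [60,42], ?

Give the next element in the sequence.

[77,47]

First entry goes 0, 5, 12, 21, 32, 45, 60 → 77 (differences are 5, 7, 9, … (increasing by 2 each time)).
Second entry — +5 each step: 12, 17, 22, 27, 32, 37, 42 → 47.
Combining the parts gives [77,47].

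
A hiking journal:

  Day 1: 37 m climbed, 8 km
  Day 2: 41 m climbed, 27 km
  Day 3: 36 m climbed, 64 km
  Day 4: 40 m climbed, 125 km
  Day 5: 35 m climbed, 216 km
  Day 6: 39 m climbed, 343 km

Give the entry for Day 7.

34 m climbed, 512 km

M climbed: 37, 41, 36, 40, 35, 39 → 34 (alternating steps +4, −5, +4, −5, …).
Km — perfect cubes: 2³, 3³, 4³, …: 8, 27, 64, 125, 216, 343 → 512.
Combining the parts gives 34 m climbed, 512 km.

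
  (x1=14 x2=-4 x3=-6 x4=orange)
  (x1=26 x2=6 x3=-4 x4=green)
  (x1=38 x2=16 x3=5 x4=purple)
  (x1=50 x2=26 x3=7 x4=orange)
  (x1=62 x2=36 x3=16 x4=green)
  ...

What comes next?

(x1=74 x2=46 x3=18 x4=purple)

X1 goes 14, 26, 38, 50, 62 → 74 (+12 each step).
For the x2, +10 each step: -4, 6, 16, 26, 36 → 46.
X3 — alternating steps +2, +9, +2, +9, …: -6, -4, 5, 7, 16 → 18.
X4: orange, green, purple, orange, green → purple (repeats orange → green → purple).
Combining the parts gives (x1=74 x2=46 x3=18 x4=purple).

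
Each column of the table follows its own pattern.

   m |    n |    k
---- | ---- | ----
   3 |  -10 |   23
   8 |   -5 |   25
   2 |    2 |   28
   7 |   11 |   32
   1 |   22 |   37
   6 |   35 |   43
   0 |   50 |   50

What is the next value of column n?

67

Column n: differences are 5, 7, 9, … (increasing by 2 each time); -10, -5, 2, 11, 22, 35, 50 → 67.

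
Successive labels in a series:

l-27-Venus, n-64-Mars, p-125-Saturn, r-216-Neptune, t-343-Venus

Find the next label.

v-512-Mars

Letter: letters move forward 2 places in the alphabet, so l, n, p, r, t → v.
For the second component, perfect cubes: 3³, 4³, 5³, …: 27, 64, 125, 216, 343 → 512.
For the planet, repeats Venus → Mars → Saturn → Neptune: Venus, Mars, Saturn, Neptune, Venus → Mars.
Combining the parts gives v-512-Mars.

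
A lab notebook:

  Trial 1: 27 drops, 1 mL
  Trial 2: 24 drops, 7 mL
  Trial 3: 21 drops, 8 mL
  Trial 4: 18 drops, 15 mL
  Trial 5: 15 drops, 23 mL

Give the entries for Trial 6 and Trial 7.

12 drops, 38 mL; 9 drops, 61 mL

Drops goes 27, 24, 21, 18, 15 → 12 → 9 (−3 each step).
For the mL, each term is the sum of the two before it: 1, 7, 8, 15, 23 → 38 → 61.
So the next two rows are 12 drops, 38 mL and 9 drops, 61 mL.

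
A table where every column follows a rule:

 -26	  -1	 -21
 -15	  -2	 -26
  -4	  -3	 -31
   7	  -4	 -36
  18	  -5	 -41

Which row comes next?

First component goes -26, -15, -4, 7, 18 → 29 (+11 each step).
Second component: −1 each step, so -1, -2, -3, -4, -5 → -6.
Third component: -21, -26, -31, -36, -41 → -46 (−5 each step).
So the next row is 29  -6  -46.

29  -6  -46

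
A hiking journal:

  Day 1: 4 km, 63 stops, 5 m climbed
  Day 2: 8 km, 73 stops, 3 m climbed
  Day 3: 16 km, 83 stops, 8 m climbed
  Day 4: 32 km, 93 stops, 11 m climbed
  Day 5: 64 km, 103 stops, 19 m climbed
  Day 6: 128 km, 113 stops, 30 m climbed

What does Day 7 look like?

For the km, ×2 each step: 4, 8, 16, 32, 64, 128 → 256.
For the stops, +10 each step: 63, 73, 83, 93, 103, 113 → 123.
M climbed: 5, 3, 8, 11, 19, 30 → 49 (each term is the sum of the two before it).
Putting it together: 256 km, 123 stops, 49 m climbed.

256 km, 123 stops, 49 m climbed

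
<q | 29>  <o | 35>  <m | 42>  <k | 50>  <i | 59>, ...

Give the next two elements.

Letter goes q, o, m, k, i → g → e (letters move back 2 places in the alphabet).
Second slot: differences are 6, 7, 8, … (increasing by 1 each time), so 29, 35, 42, 50, 59 → 69 → 80.
So the next two elements are <g | 69> and <e | 80>.

<g | 69>, <e | 80>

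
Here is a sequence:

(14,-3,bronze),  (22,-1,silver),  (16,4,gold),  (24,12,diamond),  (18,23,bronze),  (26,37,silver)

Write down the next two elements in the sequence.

(20,54,gold), (28,74,diamond)

First entry — alternating steps +8, −6, +8, −6, …: 14, 22, 16, 24, 18, 26 → 20 → 28.
Second entry — differences are 2, 5, 8, … (increasing by 3 each time): -3, -1, 4, 12, 23, 37 → 54 → 74.
For the rank, repeats bronze → silver → gold → diamond: bronze, silver, gold, diamond, bronze, silver → gold → diamond.
So the next two elements are (20,54,gold) and (28,74,diamond).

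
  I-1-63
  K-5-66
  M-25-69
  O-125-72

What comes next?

Q-625-75

Letter: letters move forward 2 places in the alphabet, so I, K, M, O → Q.
For the second component, ×5 each step: 1, 5, 25, 125 → 625.
Third component: +3 each step, so 63, 66, 69, 72 → 75.
Combining the parts gives Q-625-75.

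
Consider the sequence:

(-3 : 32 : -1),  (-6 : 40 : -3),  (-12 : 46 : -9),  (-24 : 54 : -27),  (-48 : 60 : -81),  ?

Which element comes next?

(-96 : 68 : -243)

First entry: -3, -6, -12, -24, -48 → -96 (×2 each step).
Second entry — alternating steps +8, +6, +8, +6, …: 32, 40, 46, 54, 60 → 68.
For the third entry, ×3 each step: -1, -3, -9, -27, -81 → -243.
Putting it together: (-96 : 68 : -243).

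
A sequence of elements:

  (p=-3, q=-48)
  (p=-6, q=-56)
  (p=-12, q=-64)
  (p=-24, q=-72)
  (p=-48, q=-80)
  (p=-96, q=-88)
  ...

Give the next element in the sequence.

P — ×2 each step: -3, -6, -12, -24, -48, -96 → -192.
Q: −8 each step; -48, -56, -64, -72, -80, -88 → -96.
Combining the parts gives (p=-192, q=-96).

(p=-192, q=-96)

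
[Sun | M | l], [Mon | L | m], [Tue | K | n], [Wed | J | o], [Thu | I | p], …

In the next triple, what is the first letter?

First letter — letters move back 1 place in the alphabet: M, L, K, J, I → H.

H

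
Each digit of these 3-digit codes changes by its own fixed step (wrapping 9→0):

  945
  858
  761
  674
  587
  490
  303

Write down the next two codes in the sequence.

216 then 129

First digit — −1 each step, mod 10: 9, 8, 7, 6, 5, 4, 3 → 2 → 1.
Second digit — +1 each step, mod 10: 4, 5, 6, 7, 8, 9, 0 → 1 → 2.
Third digit — +3 each step, mod 10: 5, 8, 1, 4, 7, 0, 3 → 6 → 9.
So the next two codes are 216 and 129.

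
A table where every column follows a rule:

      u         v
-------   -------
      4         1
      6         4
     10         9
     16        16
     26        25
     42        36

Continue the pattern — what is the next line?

68  49

Column u: 4, 6, 10, 16, 26, 42 → 68 (each term is the sum of the two before it).
Column v: 1, 4, 9, 16, 25, 36 → 49 (perfect squares: 1², 2², 3², …).
Combining the parts gives 68  49.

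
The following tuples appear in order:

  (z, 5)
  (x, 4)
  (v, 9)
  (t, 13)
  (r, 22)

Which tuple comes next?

(p, 35)

Letter: letters move back 2 places in the alphabet; z, x, v, t, r → p.
Second slot: each term is the sum of the two before it, so 5, 4, 9, 13, 22 → 35.
Combining the parts gives (p, 35).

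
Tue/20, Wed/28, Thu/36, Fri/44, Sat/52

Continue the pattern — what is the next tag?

For the day, runs through the weekdays Mon→Sun: Tue, Wed, Thu, Fri, Sat → Sun.
Second component: +8 each step; 20, 28, 36, 44, 52 → 60.
Combining the parts gives Sun/60.

Sun/60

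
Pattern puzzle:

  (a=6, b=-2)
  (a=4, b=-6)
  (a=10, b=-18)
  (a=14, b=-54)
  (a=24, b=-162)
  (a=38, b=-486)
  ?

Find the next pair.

(a=62, b=-1458)

A: each term is the sum of the two before it, so 6, 4, 10, 14, 24, 38 → 62.
B goes -2, -6, -18, -54, -162, -486 → -1458 (×3 each step).
Combining the parts gives (a=62, b=-1458).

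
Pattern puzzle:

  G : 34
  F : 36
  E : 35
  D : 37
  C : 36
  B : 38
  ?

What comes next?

A : 37

Letter: G, F, E, D, C, B → A (letters move back 1 place in the alphabet).
Second slot — alternating steps +2, −1, +2, −1, …: 34, 36, 35, 37, 36, 38 → 37.
Combining the parts gives A : 37.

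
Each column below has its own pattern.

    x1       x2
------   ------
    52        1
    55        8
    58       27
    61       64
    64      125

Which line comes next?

67  216

Column x1: +3 each step, so 52, 55, 58, 61, 64 → 67.
Column x2 — perfect cubes: 1³, 2³, 3³, …: 1, 8, 27, 64, 125 → 216.
Putting it together: 67  216.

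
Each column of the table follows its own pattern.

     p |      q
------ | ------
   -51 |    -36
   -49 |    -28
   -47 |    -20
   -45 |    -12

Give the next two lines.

Column p: -51, -49, -47, -45 → -43 → -41 (+2 each step).
Column q: -36, -28, -20, -12 → -4 → 4 (+8 each step).
Putting the parts together: -43  -4 and then -41  4.

-43  -4; -41  4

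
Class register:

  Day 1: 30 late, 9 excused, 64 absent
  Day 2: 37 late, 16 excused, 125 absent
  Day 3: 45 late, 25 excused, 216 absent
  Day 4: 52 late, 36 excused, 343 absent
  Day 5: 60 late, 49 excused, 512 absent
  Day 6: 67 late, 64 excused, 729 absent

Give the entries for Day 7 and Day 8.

Late: alternating steps +7, +8, +7, +8, …; 30, 37, 45, 52, 60, 67 → 75 → 82.
Excused — perfect squares: 3², 4², 5², …: 9, 16, 25, 36, 49, 64 → 81 → 100.
Absent — perfect cubes: 4³, 5³, 6³, …: 64, 125, 216, 343, 512, 729 → 1000 → 1331.
Putting the parts together: 75 late, 81 excused, 1000 absent and then 82 late, 100 excused, 1331 absent.

75 late, 81 excused, 1000 absent; 82 late, 100 excused, 1331 absent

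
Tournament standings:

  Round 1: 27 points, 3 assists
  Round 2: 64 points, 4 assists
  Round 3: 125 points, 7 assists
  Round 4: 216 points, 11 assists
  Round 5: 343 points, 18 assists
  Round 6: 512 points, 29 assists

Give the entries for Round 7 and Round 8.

Points: 27, 64, 125, 216, 343, 512 → 729 → 1000 (perfect cubes: 3³, 4³, 5³, …).
Assists — each term is the sum of the two before it: 3, 4, 7, 11, 18, 29 → 47 → 76.
Putting the parts together: 729 points, 47 assists and then 1000 points, 76 assists.

729 points, 47 assists; 1000 points, 76 assists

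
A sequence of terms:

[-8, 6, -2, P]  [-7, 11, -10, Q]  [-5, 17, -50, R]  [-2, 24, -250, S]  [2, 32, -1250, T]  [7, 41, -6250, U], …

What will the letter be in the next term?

First value: differences are 1, 2, 3, … (increasing by 1 each time); -8, -7, -5, -2, 2, 7 → 13.
Second value goes 6, 11, 17, 24, 32, 41 → 51 (differences are 5, 6, 7, … (increasing by 1 each time)).
Third value: -2, -10, -50, -250, -1250, -6250 → -31250 (×5 each step).
For the letter, letters move forward 1 place in the alphabet: P, Q, R, S, T, U → V.

V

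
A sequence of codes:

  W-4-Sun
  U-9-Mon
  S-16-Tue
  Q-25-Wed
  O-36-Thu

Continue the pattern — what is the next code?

Letter: letters move back 2 places in the alphabet, so W, U, S, Q, O → M.
Second component: perfect squares: 2², 3², 4², …; 4, 9, 16, 25, 36 → 49.
Day: runs through the weekdays Mon→Sun, so Sun, Mon, Tue, Wed, Thu → Fri.
Combining the parts gives M-49-Fri.

M-49-Fri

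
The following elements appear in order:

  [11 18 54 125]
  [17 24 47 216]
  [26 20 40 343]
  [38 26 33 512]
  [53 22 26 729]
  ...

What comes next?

[71 28 19 1000]

First slot: differences are 6, 9, 12, … (increasing by 3 each time), so 11, 17, 26, 38, 53 → 71.
Second slot: 18, 24, 20, 26, 22 → 28 (alternating steps +6, −4, +6, −4, …).
Third slot — −7 each step: 54, 47, 40, 33, 26 → 19.
Fourth slot: perfect cubes: 5³, 6³, 7³, …; 125, 216, 343, 512, 729 → 1000.
So the next element is [71 28 19 1000].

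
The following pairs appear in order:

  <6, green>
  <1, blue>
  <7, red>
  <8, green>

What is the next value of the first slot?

15

First slot goes 6, 1, 7, 8 → 15 (each term is the sum of the two before it).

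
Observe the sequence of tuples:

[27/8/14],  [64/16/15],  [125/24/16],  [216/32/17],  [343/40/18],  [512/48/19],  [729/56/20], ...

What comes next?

[1000/64/21]

First slot — perfect cubes: 3³, 4³, 5³, …: 27, 64, 125, 216, 343, 512, 729 → 1000.
Second slot goes 8, 16, 24, 32, 40, 48, 56 → 64 (+8 each step).
Third slot: 14, 15, 16, 17, 18, 19, 20 → 21 (+1 each step).
Putting it together: [1000/64/21].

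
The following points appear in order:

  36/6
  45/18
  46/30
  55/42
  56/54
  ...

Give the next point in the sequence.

First component: alternating steps +9, +1, +9, +1, …, so 36, 45, 46, 55, 56 → 65.
Second component: +12 each step, so 6, 18, 30, 42, 54 → 66.
So the next point is 65/66.

65/66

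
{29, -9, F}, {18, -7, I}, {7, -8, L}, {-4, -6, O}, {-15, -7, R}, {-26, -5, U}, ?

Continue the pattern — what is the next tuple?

{-37, -6, X}

First part: −11 each step, so 29, 18, 7, -4, -15, -26 → -37.
Second part: -9, -7, -8, -6, -7, -5 → -6 (alternating steps +2, −1, +2, −1, …).
Letter: letters move forward 3 places in the alphabet; F, I, L, O, R, U → X.
Combining the parts gives {-37, -6, X}.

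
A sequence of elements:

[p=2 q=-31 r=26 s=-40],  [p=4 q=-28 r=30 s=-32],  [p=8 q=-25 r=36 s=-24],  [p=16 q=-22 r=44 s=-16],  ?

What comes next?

P: 2, 4, 8, 16 → 32 (×2 each step).
Q: +3 each step, so -31, -28, -25, -22 → -19.
R: 26, 30, 36, 44 → 54 (differences are 4, 6, 8, … (increasing by 2 each time)).
S: +8 each step; -40, -32, -24, -16 → -8.
Putting it together: [p=32 q=-19 r=54 s=-8].

[p=32 q=-19 r=54 s=-8]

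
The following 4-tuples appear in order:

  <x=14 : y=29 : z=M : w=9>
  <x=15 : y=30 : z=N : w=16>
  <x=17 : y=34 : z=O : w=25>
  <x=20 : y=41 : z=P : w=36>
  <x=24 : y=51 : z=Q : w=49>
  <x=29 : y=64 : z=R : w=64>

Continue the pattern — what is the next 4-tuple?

X — differences are 1, 2, 3, … (increasing by 1 each time): 14, 15, 17, 20, 24, 29 → 35.
For the y, differences are 1, 4, 7, … (increasing by 3 each time): 29, 30, 34, 41, 51, 64 → 80.
For the z, letters move forward 1 place in the alphabet: M, N, O, P, Q, R → S.
W: perfect squares: 3², 4², 5², …; 9, 16, 25, 36, 49, 64 → 81.
So the next 4-tuple is <x=35 : y=80 : z=S : w=81>.

<x=35 : y=80 : z=S : w=81>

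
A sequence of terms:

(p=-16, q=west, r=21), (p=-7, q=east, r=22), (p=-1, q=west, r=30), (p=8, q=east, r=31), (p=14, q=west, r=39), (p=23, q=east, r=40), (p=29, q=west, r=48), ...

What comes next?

P — alternating steps +9, +6, +9, +6, …: -16, -7, -1, 8, 14, 23, 29 → 38.
Q goes west, east, west, east, west, east, west → east (alternates west ↔ east).
For the r, alternating steps +1, +8, +1, +8, …: 21, 22, 30, 31, 39, 40, 48 → 49.
Putting it together: (p=38, q=east, r=49).

(p=38, q=east, r=49)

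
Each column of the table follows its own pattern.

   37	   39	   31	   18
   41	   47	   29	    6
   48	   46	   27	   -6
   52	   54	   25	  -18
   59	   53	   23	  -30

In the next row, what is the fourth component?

-42

For the first component, alternating steps +4, +7, +4, +7, …: 37, 41, 48, 52, 59 → 63.
Second component: alternating steps +8, −1, +8, −1, …; 39, 47, 46, 54, 53 → 61.
Third component — −2 each step: 31, 29, 27, 25, 23 → 21.
Fourth component goes 18, 6, -6, -18, -30 → -42 (−12 each step).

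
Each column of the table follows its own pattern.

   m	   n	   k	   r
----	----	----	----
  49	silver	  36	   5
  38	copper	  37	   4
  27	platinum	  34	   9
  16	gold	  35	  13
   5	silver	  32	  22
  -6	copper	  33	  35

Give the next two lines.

For the column m, −11 each step: 49, 38, 27, 16, 5, -6 → -17 → -28.
Column n: repeats silver → copper → platinum → gold; silver, copper, platinum, gold, silver, copper → platinum → gold.
Column k goes 36, 37, 34, 35, 32, 33 → 30 → 31 (alternating steps +1, −3, +1, −3, …).
Column r: each term is the sum of the two before it; 5, 4, 9, 13, 22, 35 → 57 → 92.
Putting the parts together: -17  platinum  30  57 and then -28  gold  31  92.

-17  platinum  30  57; -28  gold  31  92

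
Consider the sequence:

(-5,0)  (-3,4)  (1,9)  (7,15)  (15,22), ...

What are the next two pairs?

(25,30), (37,39)

First value goes -5, -3, 1, 7, 15 → 25 → 37 (differences are 2, 4, 6, … (increasing by 2 each time)).
Second value goes 0, 4, 9, 15, 22 → 30 → 39 (differences are 4, 5, 6, … (increasing by 1 each time)).
So the next two pairs are (25,30) and (37,39).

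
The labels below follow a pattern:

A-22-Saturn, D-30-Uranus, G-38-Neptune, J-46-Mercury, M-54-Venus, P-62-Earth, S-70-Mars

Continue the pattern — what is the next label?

Letter — letters move forward 3 places in the alphabet: A, D, G, J, M, P, S → V.
Second component: +8 each step; 22, 30, 38, 46, 54, 62, 70 → 78.
Planet: runs through the planets Mercury→Neptune; Saturn, Uranus, Neptune, Mercury, Venus, Earth, Mars → Jupiter.
Putting it together: V-78-Jupiter.

V-78-Jupiter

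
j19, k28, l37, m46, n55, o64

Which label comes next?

p73

Letter: j, k, l, m, n, o → p (letters move forward 1 place in the alphabet).
For the second component, +9 each step: 19, 28, 37, 46, 55, 64 → 73.
Combining the parts gives p73.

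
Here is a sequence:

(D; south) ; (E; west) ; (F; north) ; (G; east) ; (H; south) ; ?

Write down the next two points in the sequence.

(I; west), (J; north)

Letter: letters move forward 1 place in the alphabet; D, E, F, G, H → I → J.
Direction: repeats south → west → north → east, so south, west, north, east, south → west → north.
Putting the parts together: (I; west) and then (J; north).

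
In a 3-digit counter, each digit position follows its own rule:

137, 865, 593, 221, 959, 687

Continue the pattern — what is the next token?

First digit — −3 each step, mod 10: 1, 8, 5, 2, 9, 6 → 3.
Second digit goes 3, 6, 9, 2, 5, 8 → 1 (+3 each step, mod 10).
Third digit: −2 each step, mod 10, so 7, 5, 3, 1, 9, 7 → 5.
Combining the parts gives 315.

315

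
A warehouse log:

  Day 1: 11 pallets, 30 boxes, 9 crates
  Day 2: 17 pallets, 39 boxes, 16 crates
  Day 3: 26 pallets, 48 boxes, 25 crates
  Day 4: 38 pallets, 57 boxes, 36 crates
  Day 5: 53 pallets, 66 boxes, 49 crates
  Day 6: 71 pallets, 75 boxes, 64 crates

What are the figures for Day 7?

92 pallets, 84 boxes, 81 crates

Pallets: 11, 17, 26, 38, 53, 71 → 92 (differences are 6, 9, 12, … (increasing by 3 each time)).
Boxes goes 30, 39, 48, 57, 66, 75 → 84 (+9 each step).
Crates — perfect squares: 3², 4², 5², …: 9, 16, 25, 36, 49, 64 → 81.
Putting it together: 92 pallets, 84 boxes, 81 crates.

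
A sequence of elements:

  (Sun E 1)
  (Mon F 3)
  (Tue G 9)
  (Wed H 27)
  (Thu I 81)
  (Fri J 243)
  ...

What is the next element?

Day — runs through the weekdays Mon→Sun: Sun, Mon, Tue, Wed, Thu, Fri → Sat.
Letter — letters move forward 1 place in the alphabet: E, F, G, H, I, J → K.
For the third coordinate, ×3 each step: 1, 3, 9, 27, 81, 243 → 729.
Combining the parts gives (Sat K 729).

(Sat K 729)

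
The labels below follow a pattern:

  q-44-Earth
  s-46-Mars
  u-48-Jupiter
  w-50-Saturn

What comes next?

y-52-Uranus

Letter: letters move forward 2 places in the alphabet, so q, s, u, w → y.
Second component: +2 each step; 44, 46, 48, 50 → 52.
Planet goes Earth, Mars, Jupiter, Saturn → Uranus (runs through the planets Mercury→Neptune).
So the next label is y-52-Uranus.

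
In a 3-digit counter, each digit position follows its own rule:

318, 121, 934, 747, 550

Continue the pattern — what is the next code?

First digit goes 3, 1, 9, 7, 5 → 3 (−2 each step, mod 10).
For the second digit, +1 each step, mod 10: 1, 2, 3, 4, 5 → 6.
Third digit goes 8, 1, 4, 7, 0 → 3 (+3 each step, mod 10).
Combining the parts gives 363.

363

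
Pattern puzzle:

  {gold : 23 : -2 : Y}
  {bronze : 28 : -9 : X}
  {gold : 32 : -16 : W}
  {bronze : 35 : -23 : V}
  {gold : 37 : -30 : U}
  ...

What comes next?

For the rank, alternates gold ↔ bronze: gold, bronze, gold, bronze, gold → bronze.
Second entry: differences are 5, 4, 3, … (decreasing by 1 each time); 23, 28, 32, 35, 37 → 38.
Third entry — −7 each step: -2, -9, -16, -23, -30 → -37.
Letter: letters move back 1 place in the alphabet, so Y, X, W, V, U → T.
Putting it together: {bronze : 38 : -37 : T}.

{bronze : 38 : -37 : T}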